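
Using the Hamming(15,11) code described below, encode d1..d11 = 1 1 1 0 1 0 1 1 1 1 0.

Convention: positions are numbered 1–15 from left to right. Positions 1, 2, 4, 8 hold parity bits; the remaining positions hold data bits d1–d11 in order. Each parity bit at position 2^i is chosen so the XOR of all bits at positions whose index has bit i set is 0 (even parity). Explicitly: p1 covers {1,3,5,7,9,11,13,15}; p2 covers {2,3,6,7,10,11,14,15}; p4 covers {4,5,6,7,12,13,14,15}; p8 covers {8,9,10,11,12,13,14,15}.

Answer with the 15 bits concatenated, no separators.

101111011011110

Place data at non-parity positions: p1 p2 1 p4 1 1 0 p8 1 0 1 1 1 1 0
p1 (pos 1,3,5,7,9,11,13,15): XOR of data positions = 1⊕1⊕0⊕1⊕1⊕1⊕0 = 1
p2 (pos 2,3,6,7,10,11,14,15): XOR of data positions = 1⊕1⊕0⊕0⊕1⊕1⊕0 = 0
p4 (pos 4,5,6,7,12,13,14,15): XOR of data positions = 1⊕1⊕0⊕1⊕1⊕1⊕0 = 1
p8 (pos 8,9,10,11,12,13,14,15): XOR of data positions = 1⊕0⊕1⊕1⊕1⊕1⊕0 = 1
Codeword: 101111011011110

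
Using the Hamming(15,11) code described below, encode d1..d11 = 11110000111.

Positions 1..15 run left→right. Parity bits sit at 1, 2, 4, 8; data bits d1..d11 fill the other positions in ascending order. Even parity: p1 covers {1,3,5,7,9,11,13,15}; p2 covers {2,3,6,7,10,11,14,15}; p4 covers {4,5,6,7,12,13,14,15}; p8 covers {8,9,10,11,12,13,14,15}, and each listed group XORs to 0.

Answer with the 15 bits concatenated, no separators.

Place data at non-parity positions: p1 p2 1 p4 1 1 1 p8 0 0 0 0 1 1 1
p1 (pos 1,3,5,7,9,11,13,15): XOR of data positions = 1⊕1⊕1⊕0⊕0⊕1⊕1 = 1
p2 (pos 2,3,6,7,10,11,14,15): XOR of data positions = 1⊕1⊕1⊕0⊕0⊕1⊕1 = 1
p4 (pos 4,5,6,7,12,13,14,15): XOR of data positions = 1⊕1⊕1⊕0⊕1⊕1⊕1 = 0
p8 (pos 8,9,10,11,12,13,14,15): XOR of data positions = 0⊕0⊕0⊕0⊕1⊕1⊕1 = 1
Codeword: 111011110000111

111011110000111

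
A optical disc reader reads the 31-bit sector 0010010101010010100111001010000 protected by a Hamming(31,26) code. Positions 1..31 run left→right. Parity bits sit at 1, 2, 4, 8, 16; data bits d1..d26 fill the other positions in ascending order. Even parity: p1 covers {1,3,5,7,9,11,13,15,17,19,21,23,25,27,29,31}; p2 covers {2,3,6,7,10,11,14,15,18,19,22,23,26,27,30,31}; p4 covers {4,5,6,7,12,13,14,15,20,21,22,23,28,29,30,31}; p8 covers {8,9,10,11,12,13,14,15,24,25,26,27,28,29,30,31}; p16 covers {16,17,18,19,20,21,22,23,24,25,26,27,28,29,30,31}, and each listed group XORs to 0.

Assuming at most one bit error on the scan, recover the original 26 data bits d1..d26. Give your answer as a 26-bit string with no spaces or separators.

10100101001100111001010000

s1 (pos 1,3,5,7,9,11,13,15,17,19,21,23,25,27,29,31): 0⊕1⊕0⊕0⊕0⊕0⊕0⊕1⊕1⊕0⊕1⊕0⊕1⊕1⊕0⊕0 = 0
s2 (pos 2,3,6,7,10,11,14,15,18,19,22,23,26,27,30,31): 0⊕1⊕1⊕0⊕1⊕0⊕0⊕1⊕0⊕0⊕1⊕0⊕0⊕1⊕0⊕0 = 0
s4 (pos 4,5,6,7,12,13,14,15,20,21,22,23,28,29,30,31): 0⊕0⊕1⊕0⊕1⊕0⊕0⊕1⊕1⊕1⊕1⊕0⊕0⊕0⊕0⊕0 = 0
s8 (pos 8,9,10,11,12,13,14,15,24,25,26,27,28,29,30,31): 1⊕0⊕1⊕0⊕1⊕0⊕0⊕1⊕0⊕1⊕0⊕1⊕0⊕0⊕0⊕0 = 0
s16 (pos 16,17,18,19,20,21,22,23,24,25,26,27,28,29,30,31): 0⊕1⊕0⊕0⊕1⊕1⊕1⊕0⊕0⊕1⊕0⊕1⊕0⊕0⊕0⊕0 = 0
Syndrome s16…s1 = 00000 → no error.
Read data bits from positions 3,5,6,7,9,10,11,12,13,14,15,17,18,19,20,21,22,23,24,25,26,27,28,29,30,31: 10100101001100111001010000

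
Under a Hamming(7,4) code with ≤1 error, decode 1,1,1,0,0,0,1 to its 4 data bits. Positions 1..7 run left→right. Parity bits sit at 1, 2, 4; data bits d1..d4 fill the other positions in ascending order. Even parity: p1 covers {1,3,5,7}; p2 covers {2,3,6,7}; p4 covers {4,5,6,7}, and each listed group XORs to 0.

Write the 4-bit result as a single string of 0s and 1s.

s1 (pos 1,3,5,7): 1⊕1⊕0⊕1 = 1
s2 (pos 2,3,6,7): 1⊕1⊕0⊕1 = 1
s4 (pos 4,5,6,7): 0⊕0⊕0⊕1 = 1
Syndrome s4…s1 = 111 → error at position 7.
Flip position 7: 1110001 → 1110000
Read data bits from positions 3,5,6,7: 1000

1000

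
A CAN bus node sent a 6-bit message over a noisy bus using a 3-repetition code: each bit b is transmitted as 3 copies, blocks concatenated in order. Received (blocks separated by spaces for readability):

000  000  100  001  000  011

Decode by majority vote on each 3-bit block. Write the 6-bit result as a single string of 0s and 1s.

000001

Block 1 (000): 0 ones → 0
Block 2 (000): 0 ones → 0
Block 3 (100): 1 one → 0
Block 4 (001): 1 one → 0
Block 5 (000): 0 ones → 0
Block 6 (011): 2 ones → 1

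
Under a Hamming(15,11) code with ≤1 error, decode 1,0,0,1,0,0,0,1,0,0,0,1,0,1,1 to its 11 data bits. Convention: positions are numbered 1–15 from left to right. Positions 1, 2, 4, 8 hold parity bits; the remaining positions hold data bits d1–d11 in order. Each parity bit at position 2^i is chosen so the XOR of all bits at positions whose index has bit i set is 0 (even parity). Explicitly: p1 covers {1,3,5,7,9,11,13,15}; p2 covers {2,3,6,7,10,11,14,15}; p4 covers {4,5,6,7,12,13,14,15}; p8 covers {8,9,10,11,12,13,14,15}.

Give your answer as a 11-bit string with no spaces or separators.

00000001011

s1 (pos 1,3,5,7,9,11,13,15): 1⊕0⊕0⊕0⊕0⊕0⊕0⊕1 = 0
s2 (pos 2,3,6,7,10,11,14,15): 0⊕0⊕0⊕0⊕0⊕0⊕1⊕1 = 0
s4 (pos 4,5,6,7,12,13,14,15): 1⊕0⊕0⊕0⊕1⊕0⊕1⊕1 = 0
s8 (pos 8,9,10,11,12,13,14,15): 1⊕0⊕0⊕0⊕1⊕0⊕1⊕1 = 0
Syndrome s8…s1 = 0000 → no error.
Read data bits from positions 3,5,6,7,9,10,11,12,13,14,15: 00000001011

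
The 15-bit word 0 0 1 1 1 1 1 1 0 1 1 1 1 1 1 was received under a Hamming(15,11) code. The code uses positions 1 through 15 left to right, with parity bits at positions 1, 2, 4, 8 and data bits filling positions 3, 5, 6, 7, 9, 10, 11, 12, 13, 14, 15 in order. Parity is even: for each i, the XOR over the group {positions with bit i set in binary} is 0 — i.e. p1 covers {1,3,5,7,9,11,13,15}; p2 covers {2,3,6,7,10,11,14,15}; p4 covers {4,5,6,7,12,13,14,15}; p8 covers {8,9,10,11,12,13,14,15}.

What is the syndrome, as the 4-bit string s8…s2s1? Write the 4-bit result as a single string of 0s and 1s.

s1 (pos 1,3,5,7,9,11,13,15): 0⊕1⊕1⊕1⊕0⊕1⊕1⊕1 = 0
s2 (pos 2,3,6,7,10,11,14,15): 0⊕1⊕1⊕1⊕1⊕1⊕1⊕1 = 1
s4 (pos 4,5,6,7,12,13,14,15): 1⊕1⊕1⊕1⊕1⊕1⊕1⊕1 = 0
s8 (pos 8,9,10,11,12,13,14,15): 1⊕0⊕1⊕1⊕1⊕1⊕1⊕1 = 1
Syndrome s8…s1 = 1010 → error at position 10.

1010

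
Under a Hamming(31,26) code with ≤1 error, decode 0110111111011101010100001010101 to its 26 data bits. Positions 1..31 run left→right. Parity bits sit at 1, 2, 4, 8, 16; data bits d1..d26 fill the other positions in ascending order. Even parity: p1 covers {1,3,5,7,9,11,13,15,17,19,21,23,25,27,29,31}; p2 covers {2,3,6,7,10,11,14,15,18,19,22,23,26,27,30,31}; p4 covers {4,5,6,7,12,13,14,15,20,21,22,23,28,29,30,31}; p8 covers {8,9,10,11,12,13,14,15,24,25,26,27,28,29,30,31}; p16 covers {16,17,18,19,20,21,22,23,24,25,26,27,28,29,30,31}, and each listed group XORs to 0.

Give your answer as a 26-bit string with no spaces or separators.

11111101110010100101010101

s1 (pos 1,3,5,7,9,11,13,15,17,19,21,23,25,27,29,31): 0⊕1⊕1⊕1⊕1⊕0⊕1⊕0⊕0⊕0⊕0⊕0⊕1⊕1⊕1⊕1 = 1
s2 (pos 2,3,6,7,10,11,14,15,18,19,22,23,26,27,30,31): 1⊕1⊕1⊕1⊕1⊕0⊕1⊕0⊕1⊕0⊕0⊕0⊕0⊕1⊕0⊕1 = 1
s4 (pos 4,5,6,7,12,13,14,15,20,21,22,23,28,29,30,31): 0⊕1⊕1⊕1⊕1⊕1⊕1⊕0⊕1⊕0⊕0⊕0⊕0⊕1⊕0⊕1 = 1
s8 (pos 8,9,10,11,12,13,14,15,24,25,26,27,28,29,30,31): 1⊕1⊕1⊕0⊕1⊕1⊕1⊕0⊕0⊕1⊕0⊕1⊕0⊕1⊕0⊕1 = 0
s16 (pos 16,17,18,19,20,21,22,23,24,25,26,27,28,29,30,31): 1⊕0⊕1⊕0⊕1⊕0⊕0⊕0⊕0⊕1⊕0⊕1⊕0⊕1⊕0⊕1 = 1
Syndrome s16…s1 = 10111 → error at position 23.
Flip position 23: 0110111111011101010100001010101 → 0110111111011101010100101010101
Read data bits from positions 3,5,6,7,9,10,11,12,13,14,15,17,18,19,20,21,22,23,24,25,26,27,28,29,30,31: 11111101110010100101010101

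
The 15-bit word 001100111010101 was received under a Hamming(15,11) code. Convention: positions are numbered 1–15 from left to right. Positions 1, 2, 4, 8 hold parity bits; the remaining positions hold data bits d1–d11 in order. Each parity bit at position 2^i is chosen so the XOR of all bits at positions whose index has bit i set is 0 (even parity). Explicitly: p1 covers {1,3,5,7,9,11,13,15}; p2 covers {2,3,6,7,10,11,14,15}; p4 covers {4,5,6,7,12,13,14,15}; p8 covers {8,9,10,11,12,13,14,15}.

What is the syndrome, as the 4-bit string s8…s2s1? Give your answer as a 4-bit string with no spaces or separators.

s1 (pos 1,3,5,7,9,11,13,15): 0⊕1⊕0⊕1⊕1⊕1⊕1⊕1 = 0
s2 (pos 2,3,6,7,10,11,14,15): 0⊕1⊕0⊕1⊕0⊕1⊕0⊕1 = 0
s4 (pos 4,5,6,7,12,13,14,15): 1⊕0⊕0⊕1⊕0⊕1⊕0⊕1 = 0
s8 (pos 8,9,10,11,12,13,14,15): 1⊕1⊕0⊕1⊕0⊕1⊕0⊕1 = 1
Syndrome s8…s1 = 1000 → error at position 8.

1000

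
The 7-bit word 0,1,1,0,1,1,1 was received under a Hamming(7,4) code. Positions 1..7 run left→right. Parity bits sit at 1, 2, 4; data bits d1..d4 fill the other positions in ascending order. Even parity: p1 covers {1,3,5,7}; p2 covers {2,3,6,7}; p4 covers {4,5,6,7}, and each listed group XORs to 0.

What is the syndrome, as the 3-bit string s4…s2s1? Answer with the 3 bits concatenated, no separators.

s1 (pos 1,3,5,7): 0⊕1⊕1⊕1 = 1
s2 (pos 2,3,6,7): 1⊕1⊕1⊕1 = 0
s4 (pos 4,5,6,7): 0⊕1⊕1⊕1 = 1
Syndrome s4…s1 = 101 → error at position 5.

101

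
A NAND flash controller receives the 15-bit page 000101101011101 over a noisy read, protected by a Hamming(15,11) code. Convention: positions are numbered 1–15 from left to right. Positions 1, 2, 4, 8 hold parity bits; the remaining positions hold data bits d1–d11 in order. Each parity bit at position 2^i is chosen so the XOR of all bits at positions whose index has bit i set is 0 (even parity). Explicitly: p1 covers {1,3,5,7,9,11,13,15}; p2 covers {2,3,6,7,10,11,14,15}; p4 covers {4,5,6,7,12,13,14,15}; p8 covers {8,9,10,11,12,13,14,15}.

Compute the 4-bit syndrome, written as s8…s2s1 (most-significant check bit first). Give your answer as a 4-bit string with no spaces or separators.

1001

s1 (pos 1,3,5,7,9,11,13,15): 0⊕0⊕0⊕1⊕1⊕1⊕1⊕1 = 1
s2 (pos 2,3,6,7,10,11,14,15): 0⊕0⊕1⊕1⊕0⊕1⊕0⊕1 = 0
s4 (pos 4,5,6,7,12,13,14,15): 1⊕0⊕1⊕1⊕1⊕1⊕0⊕1 = 0
s8 (pos 8,9,10,11,12,13,14,15): 0⊕1⊕0⊕1⊕1⊕1⊕0⊕1 = 1
Syndrome s8…s1 = 1001 → error at position 9.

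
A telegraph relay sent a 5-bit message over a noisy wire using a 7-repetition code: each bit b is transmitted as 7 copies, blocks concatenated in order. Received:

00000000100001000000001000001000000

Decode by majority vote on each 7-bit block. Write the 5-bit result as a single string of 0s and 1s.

00000

Block 1 (0000000): 0 ones → 0
Block 2 (0100001): 2 ones → 0
Block 3 (0000000): 0 ones → 0
Block 4 (0100000): 1 one → 0
Block 5 (1000000): 1 one → 0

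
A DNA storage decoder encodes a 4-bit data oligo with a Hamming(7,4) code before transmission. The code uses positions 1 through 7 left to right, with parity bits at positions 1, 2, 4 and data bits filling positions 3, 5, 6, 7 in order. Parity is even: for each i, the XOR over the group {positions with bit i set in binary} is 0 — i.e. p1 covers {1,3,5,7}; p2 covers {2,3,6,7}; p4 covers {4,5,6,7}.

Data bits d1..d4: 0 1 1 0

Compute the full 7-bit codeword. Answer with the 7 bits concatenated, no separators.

Place data at non-parity positions: p1 p2 0 p4 1 1 0
p1 (pos 1,3,5,7): XOR of data positions = 0⊕1⊕0 = 1
p2 (pos 2,3,6,7): XOR of data positions = 0⊕1⊕0 = 1
p4 (pos 4,5,6,7): XOR of data positions = 1⊕1⊕0 = 0
Codeword: 1100110

1100110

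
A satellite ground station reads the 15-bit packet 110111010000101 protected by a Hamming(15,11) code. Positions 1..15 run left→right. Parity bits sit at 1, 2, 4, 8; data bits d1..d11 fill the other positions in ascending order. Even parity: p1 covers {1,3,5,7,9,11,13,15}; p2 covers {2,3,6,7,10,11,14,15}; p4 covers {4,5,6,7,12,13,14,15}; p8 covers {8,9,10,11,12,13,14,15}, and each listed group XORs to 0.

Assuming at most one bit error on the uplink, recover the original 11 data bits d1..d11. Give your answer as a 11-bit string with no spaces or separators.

01100000111

s1 (pos 1,3,5,7,9,11,13,15): 1⊕0⊕1⊕0⊕0⊕0⊕1⊕1 = 0
s2 (pos 2,3,6,7,10,11,14,15): 1⊕0⊕1⊕0⊕0⊕0⊕0⊕1 = 1
s4 (pos 4,5,6,7,12,13,14,15): 1⊕1⊕1⊕0⊕0⊕1⊕0⊕1 = 1
s8 (pos 8,9,10,11,12,13,14,15): 1⊕0⊕0⊕0⊕0⊕1⊕0⊕1 = 1
Syndrome s8…s1 = 1110 → error at position 14.
Flip position 14: 110111010000101 → 110111010000111
Read data bits from positions 3,5,6,7,9,10,11,12,13,14,15: 01100000111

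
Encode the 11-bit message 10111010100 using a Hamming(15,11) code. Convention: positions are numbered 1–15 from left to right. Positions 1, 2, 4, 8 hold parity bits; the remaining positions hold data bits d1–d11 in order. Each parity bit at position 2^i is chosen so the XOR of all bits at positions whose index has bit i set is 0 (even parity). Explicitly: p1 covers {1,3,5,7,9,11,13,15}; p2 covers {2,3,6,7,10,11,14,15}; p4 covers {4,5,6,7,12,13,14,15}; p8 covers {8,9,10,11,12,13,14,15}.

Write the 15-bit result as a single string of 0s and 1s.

101101111010100

Place data at non-parity positions: p1 p2 1 p4 0 1 1 p8 1 0 1 0 1 0 0
p1 (pos 1,3,5,7,9,11,13,15): XOR of data positions = 1⊕0⊕1⊕1⊕1⊕1⊕0 = 1
p2 (pos 2,3,6,7,10,11,14,15): XOR of data positions = 1⊕1⊕1⊕0⊕1⊕0⊕0 = 0
p4 (pos 4,5,6,7,12,13,14,15): XOR of data positions = 0⊕1⊕1⊕0⊕1⊕0⊕0 = 1
p8 (pos 8,9,10,11,12,13,14,15): XOR of data positions = 1⊕0⊕1⊕0⊕1⊕0⊕0 = 1
Codeword: 101101111010100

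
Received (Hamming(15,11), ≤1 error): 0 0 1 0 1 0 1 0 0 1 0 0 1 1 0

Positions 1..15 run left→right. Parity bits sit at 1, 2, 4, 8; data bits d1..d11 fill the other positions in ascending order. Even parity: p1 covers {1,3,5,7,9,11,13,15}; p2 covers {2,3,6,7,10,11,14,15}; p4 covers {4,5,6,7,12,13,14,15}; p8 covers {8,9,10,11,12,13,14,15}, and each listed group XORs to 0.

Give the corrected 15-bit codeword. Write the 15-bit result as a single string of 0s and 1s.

001010110100110

s1 (pos 1,3,5,7,9,11,13,15): 0⊕1⊕1⊕1⊕0⊕0⊕1⊕0 = 0
s2 (pos 2,3,6,7,10,11,14,15): 0⊕1⊕0⊕1⊕1⊕0⊕1⊕0 = 0
s4 (pos 4,5,6,7,12,13,14,15): 0⊕1⊕0⊕1⊕0⊕1⊕1⊕0 = 0
s8 (pos 8,9,10,11,12,13,14,15): 0⊕0⊕1⊕0⊕0⊕1⊕1⊕0 = 1
Syndrome s8…s1 = 1000 → error at position 8.
Flip position 8: 001010100100110 → 001010110100110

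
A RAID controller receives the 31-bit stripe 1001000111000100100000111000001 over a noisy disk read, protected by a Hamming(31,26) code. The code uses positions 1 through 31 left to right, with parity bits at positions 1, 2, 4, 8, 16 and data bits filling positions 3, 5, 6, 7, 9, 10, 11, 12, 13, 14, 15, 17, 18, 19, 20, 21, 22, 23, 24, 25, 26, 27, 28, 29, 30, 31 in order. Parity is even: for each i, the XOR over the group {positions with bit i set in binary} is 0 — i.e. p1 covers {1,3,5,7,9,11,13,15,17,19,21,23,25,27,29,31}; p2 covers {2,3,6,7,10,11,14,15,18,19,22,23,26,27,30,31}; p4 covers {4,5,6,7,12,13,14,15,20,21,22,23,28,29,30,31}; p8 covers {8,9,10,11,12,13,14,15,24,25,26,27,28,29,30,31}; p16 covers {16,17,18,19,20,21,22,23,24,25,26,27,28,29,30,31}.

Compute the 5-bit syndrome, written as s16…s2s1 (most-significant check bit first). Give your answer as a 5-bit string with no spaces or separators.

11000

s1 (pos 1,3,5,7,9,11,13,15,17,19,21,23,25,27,29,31): 1⊕0⊕0⊕0⊕1⊕0⊕0⊕0⊕1⊕0⊕0⊕1⊕1⊕0⊕0⊕1 = 0
s2 (pos 2,3,6,7,10,11,14,15,18,19,22,23,26,27,30,31): 0⊕0⊕0⊕0⊕1⊕0⊕1⊕0⊕0⊕0⊕0⊕1⊕0⊕0⊕0⊕1 = 0
s4 (pos 4,5,6,7,12,13,14,15,20,21,22,23,28,29,30,31): 1⊕0⊕0⊕0⊕0⊕0⊕1⊕0⊕0⊕0⊕0⊕1⊕0⊕0⊕0⊕1 = 0
s8 (pos 8,9,10,11,12,13,14,15,24,25,26,27,28,29,30,31): 1⊕1⊕1⊕0⊕0⊕0⊕1⊕0⊕1⊕1⊕0⊕0⊕0⊕0⊕0⊕1 = 1
s16 (pos 16,17,18,19,20,21,22,23,24,25,26,27,28,29,30,31): 0⊕1⊕0⊕0⊕0⊕0⊕0⊕1⊕1⊕1⊕0⊕0⊕0⊕0⊕0⊕1 = 1
Syndrome s16…s1 = 11000 → error at position 24.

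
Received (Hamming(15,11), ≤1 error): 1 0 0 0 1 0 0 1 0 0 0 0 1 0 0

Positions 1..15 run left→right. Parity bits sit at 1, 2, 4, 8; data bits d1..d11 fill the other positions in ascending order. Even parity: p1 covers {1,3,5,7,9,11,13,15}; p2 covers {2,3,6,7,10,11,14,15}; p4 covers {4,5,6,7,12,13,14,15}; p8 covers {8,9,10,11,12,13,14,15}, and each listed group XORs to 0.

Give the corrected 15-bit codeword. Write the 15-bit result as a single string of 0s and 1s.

s1 (pos 1,3,5,7,9,11,13,15): 1⊕0⊕1⊕0⊕0⊕0⊕1⊕0 = 1
s2 (pos 2,3,6,7,10,11,14,15): 0⊕0⊕0⊕0⊕0⊕0⊕0⊕0 = 0
s4 (pos 4,5,6,7,12,13,14,15): 0⊕1⊕0⊕0⊕0⊕1⊕0⊕0 = 0
s8 (pos 8,9,10,11,12,13,14,15): 1⊕0⊕0⊕0⊕0⊕1⊕0⊕0 = 0
Syndrome s8…s1 = 0001 → error at position 1.
Flip position 1: 100010010000100 → 000010010000100

000010010000100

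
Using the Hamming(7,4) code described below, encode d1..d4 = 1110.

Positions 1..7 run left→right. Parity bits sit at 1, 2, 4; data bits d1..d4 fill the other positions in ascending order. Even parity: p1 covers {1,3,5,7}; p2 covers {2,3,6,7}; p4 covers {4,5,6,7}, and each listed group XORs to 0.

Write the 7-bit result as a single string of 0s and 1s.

Place data at non-parity positions: p1 p2 1 p4 1 1 0
p1 (pos 1,3,5,7): XOR of data positions = 1⊕1⊕0 = 0
p2 (pos 2,3,6,7): XOR of data positions = 1⊕1⊕0 = 0
p4 (pos 4,5,6,7): XOR of data positions = 1⊕1⊕0 = 0
Codeword: 0010110

0010110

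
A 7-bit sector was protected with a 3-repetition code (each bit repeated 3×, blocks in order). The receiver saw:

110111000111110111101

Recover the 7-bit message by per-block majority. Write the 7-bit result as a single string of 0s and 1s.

Block 1 (110): 2 ones → 1
Block 2 (111): 3 ones → 1
Block 3 (000): 0 ones → 0
Block 4 (111): 3 ones → 1
Block 5 (110): 2 ones → 1
Block 6 (111): 3 ones → 1
Block 7 (101): 2 ones → 1

1101111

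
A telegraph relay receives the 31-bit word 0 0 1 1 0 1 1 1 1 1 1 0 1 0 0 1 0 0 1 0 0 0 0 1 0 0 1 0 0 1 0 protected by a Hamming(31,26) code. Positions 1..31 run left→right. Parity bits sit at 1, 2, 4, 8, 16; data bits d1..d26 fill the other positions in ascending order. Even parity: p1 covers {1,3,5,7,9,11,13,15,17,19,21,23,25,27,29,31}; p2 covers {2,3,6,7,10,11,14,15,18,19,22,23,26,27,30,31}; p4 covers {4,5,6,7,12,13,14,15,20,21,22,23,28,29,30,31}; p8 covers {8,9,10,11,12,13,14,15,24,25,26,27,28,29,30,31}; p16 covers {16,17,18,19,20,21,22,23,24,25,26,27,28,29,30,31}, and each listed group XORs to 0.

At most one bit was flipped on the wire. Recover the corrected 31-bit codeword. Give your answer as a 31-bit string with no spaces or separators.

0011011111101001001010010010010

s1 (pos 1,3,5,7,9,11,13,15,17,19,21,23,25,27,29,31): 0⊕1⊕0⊕1⊕1⊕1⊕1⊕0⊕0⊕1⊕0⊕0⊕0⊕1⊕0⊕0 = 1
s2 (pos 2,3,6,7,10,11,14,15,18,19,22,23,26,27,30,31): 0⊕1⊕1⊕1⊕1⊕1⊕0⊕0⊕0⊕1⊕0⊕0⊕0⊕1⊕1⊕0 = 0
s4 (pos 4,5,6,7,12,13,14,15,20,21,22,23,28,29,30,31): 1⊕0⊕1⊕1⊕0⊕1⊕0⊕0⊕0⊕0⊕0⊕0⊕0⊕0⊕1⊕0 = 1
s8 (pos 8,9,10,11,12,13,14,15,24,25,26,27,28,29,30,31): 1⊕1⊕1⊕1⊕0⊕1⊕0⊕0⊕1⊕0⊕0⊕1⊕0⊕0⊕1⊕0 = 0
s16 (pos 16,17,18,19,20,21,22,23,24,25,26,27,28,29,30,31): 1⊕0⊕0⊕1⊕0⊕0⊕0⊕0⊕1⊕0⊕0⊕1⊕0⊕0⊕1⊕0 = 1
Syndrome s16…s1 = 10101 → error at position 21.
Flip position 21: 0011011111101001001000010010010 → 0011011111101001001010010010010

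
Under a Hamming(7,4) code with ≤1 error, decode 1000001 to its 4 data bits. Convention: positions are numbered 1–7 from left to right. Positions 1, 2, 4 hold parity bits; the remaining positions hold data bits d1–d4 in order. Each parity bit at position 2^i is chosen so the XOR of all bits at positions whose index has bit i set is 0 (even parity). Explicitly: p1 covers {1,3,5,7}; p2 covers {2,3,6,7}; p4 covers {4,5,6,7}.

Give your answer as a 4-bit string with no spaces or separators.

0011

s1 (pos 1,3,5,7): 1⊕0⊕0⊕1 = 0
s2 (pos 2,3,6,7): 0⊕0⊕0⊕1 = 1
s4 (pos 4,5,6,7): 0⊕0⊕0⊕1 = 1
Syndrome s4…s1 = 110 → error at position 6.
Flip position 6: 1000001 → 1000011
Read data bits from positions 3,5,6,7: 0011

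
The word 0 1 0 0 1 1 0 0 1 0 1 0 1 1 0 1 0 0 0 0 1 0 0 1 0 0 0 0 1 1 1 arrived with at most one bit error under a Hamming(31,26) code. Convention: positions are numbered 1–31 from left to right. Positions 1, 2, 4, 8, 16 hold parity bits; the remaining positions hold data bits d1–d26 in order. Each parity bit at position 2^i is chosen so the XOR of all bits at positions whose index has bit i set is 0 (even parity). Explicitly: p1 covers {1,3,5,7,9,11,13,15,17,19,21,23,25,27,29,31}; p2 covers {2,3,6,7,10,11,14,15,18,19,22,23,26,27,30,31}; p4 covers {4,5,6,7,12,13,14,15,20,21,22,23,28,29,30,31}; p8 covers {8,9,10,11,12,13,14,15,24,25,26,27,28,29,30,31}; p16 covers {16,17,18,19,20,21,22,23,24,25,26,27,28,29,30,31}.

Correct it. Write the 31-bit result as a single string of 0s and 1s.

s1 (pos 1,3,5,7,9,11,13,15,17,19,21,23,25,27,29,31): 0⊕0⊕1⊕0⊕1⊕1⊕1⊕0⊕0⊕0⊕1⊕0⊕0⊕0⊕1⊕1 = 1
s2 (pos 2,3,6,7,10,11,14,15,18,19,22,23,26,27,30,31): 1⊕0⊕1⊕0⊕0⊕1⊕1⊕0⊕0⊕0⊕0⊕0⊕0⊕0⊕1⊕1 = 0
s4 (pos 4,5,6,7,12,13,14,15,20,21,22,23,28,29,30,31): 0⊕1⊕1⊕0⊕0⊕1⊕1⊕0⊕0⊕1⊕0⊕0⊕0⊕1⊕1⊕1 = 0
s8 (pos 8,9,10,11,12,13,14,15,24,25,26,27,28,29,30,31): 0⊕1⊕0⊕1⊕0⊕1⊕1⊕0⊕1⊕0⊕0⊕0⊕0⊕1⊕1⊕1 = 0
s16 (pos 16,17,18,19,20,21,22,23,24,25,26,27,28,29,30,31): 1⊕0⊕0⊕0⊕0⊕1⊕0⊕0⊕1⊕0⊕0⊕0⊕0⊕1⊕1⊕1 = 0
Syndrome s16…s1 = 00001 → error at position 1.
Flip position 1: 0100110010101101000010010000111 → 1100110010101101000010010000111

1100110010101101000010010000111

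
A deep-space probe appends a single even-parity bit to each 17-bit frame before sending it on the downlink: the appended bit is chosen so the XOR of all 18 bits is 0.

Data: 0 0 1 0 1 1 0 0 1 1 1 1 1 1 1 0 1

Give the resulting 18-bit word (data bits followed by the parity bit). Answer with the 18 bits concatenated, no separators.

001011001111111011

XOR of the 17 data bits: 0⊕0⊕1⊕0⊕1⊕1⊕0⊕0⊕1⊕1⊕1⊕1⊕1⊕1⊕1⊕0⊕1 = 1
Parity bit = 1 (so all 18 bits XOR to 0).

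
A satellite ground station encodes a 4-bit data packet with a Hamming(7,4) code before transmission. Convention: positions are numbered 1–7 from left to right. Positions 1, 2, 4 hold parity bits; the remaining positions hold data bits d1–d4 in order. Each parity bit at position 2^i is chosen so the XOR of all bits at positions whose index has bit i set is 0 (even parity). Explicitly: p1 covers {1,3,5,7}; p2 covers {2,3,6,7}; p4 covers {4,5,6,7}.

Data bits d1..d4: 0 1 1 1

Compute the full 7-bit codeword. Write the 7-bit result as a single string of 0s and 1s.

0001111

Place data at non-parity positions: p1 p2 0 p4 1 1 1
p1 (pos 1,3,5,7): XOR of data positions = 0⊕1⊕1 = 0
p2 (pos 2,3,6,7): XOR of data positions = 0⊕1⊕1 = 0
p4 (pos 4,5,6,7): XOR of data positions = 1⊕1⊕1 = 1
Codeword: 0001111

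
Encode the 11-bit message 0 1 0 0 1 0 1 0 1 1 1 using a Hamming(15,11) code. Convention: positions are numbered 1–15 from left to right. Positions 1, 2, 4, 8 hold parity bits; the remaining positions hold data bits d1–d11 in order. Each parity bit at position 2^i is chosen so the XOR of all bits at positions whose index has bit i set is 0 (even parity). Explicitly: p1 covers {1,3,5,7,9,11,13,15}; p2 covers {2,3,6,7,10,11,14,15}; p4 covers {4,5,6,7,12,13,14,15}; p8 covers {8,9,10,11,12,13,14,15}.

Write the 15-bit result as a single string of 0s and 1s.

110010011010111

Place data at non-parity positions: p1 p2 0 p4 1 0 0 p8 1 0 1 0 1 1 1
p1 (pos 1,3,5,7,9,11,13,15): XOR of data positions = 0⊕1⊕0⊕1⊕1⊕1⊕1 = 1
p2 (pos 2,3,6,7,10,11,14,15): XOR of data positions = 0⊕0⊕0⊕0⊕1⊕1⊕1 = 1
p4 (pos 4,5,6,7,12,13,14,15): XOR of data positions = 1⊕0⊕0⊕0⊕1⊕1⊕1 = 0
p8 (pos 8,9,10,11,12,13,14,15): XOR of data positions = 1⊕0⊕1⊕0⊕1⊕1⊕1 = 1
Codeword: 110010011010111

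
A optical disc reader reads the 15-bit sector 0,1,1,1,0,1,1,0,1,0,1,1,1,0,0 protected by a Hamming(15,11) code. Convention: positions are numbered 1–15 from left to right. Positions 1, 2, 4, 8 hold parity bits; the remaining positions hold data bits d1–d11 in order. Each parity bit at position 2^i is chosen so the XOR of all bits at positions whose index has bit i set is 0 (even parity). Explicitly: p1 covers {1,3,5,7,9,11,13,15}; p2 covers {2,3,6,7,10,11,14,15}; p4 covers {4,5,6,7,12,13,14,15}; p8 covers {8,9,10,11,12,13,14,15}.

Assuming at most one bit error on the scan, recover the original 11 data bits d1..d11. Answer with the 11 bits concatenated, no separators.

s1 (pos 1,3,5,7,9,11,13,15): 0⊕1⊕0⊕1⊕1⊕1⊕1⊕0 = 1
s2 (pos 2,3,6,7,10,11,14,15): 1⊕1⊕1⊕1⊕0⊕1⊕0⊕0 = 1
s4 (pos 4,5,6,7,12,13,14,15): 1⊕0⊕1⊕1⊕1⊕1⊕0⊕0 = 1
s8 (pos 8,9,10,11,12,13,14,15): 0⊕1⊕0⊕1⊕1⊕1⊕0⊕0 = 0
Syndrome s8…s1 = 0111 → error at position 7.
Flip position 7: 011101101011100 → 011101001011100
Read data bits from positions 3,5,6,7,9,10,11,12,13,14,15: 10101011100

10101011100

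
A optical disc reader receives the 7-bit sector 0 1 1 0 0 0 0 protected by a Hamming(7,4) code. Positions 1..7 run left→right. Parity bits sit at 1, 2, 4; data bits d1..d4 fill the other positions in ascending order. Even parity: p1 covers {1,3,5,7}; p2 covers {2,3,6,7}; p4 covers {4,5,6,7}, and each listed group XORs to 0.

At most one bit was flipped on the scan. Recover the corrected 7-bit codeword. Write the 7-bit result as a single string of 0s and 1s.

1110000

s1 (pos 1,3,5,7): 0⊕1⊕0⊕0 = 1
s2 (pos 2,3,6,7): 1⊕1⊕0⊕0 = 0
s4 (pos 4,5,6,7): 0⊕0⊕0⊕0 = 0
Syndrome s4…s1 = 001 → error at position 1.
Flip position 1: 0110000 → 1110000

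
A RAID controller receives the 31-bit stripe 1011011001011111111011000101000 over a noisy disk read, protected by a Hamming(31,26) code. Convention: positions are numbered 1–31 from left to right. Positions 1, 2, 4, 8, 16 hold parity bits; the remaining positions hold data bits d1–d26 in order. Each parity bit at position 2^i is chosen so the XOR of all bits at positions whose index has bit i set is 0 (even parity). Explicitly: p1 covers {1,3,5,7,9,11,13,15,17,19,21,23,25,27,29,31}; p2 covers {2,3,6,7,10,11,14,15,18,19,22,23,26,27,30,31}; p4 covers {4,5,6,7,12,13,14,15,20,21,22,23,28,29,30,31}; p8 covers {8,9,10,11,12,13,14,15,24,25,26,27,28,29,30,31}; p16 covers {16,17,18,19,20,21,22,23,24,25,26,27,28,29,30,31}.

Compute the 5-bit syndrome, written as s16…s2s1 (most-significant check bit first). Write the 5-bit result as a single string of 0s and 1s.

01000

s1 (pos 1,3,5,7,9,11,13,15,17,19,21,23,25,27,29,31): 1⊕1⊕0⊕1⊕0⊕0⊕1⊕1⊕1⊕1⊕1⊕0⊕0⊕0⊕0⊕0 = 0
s2 (pos 2,3,6,7,10,11,14,15,18,19,22,23,26,27,30,31): 0⊕1⊕1⊕1⊕1⊕0⊕1⊕1⊕1⊕1⊕1⊕0⊕1⊕0⊕0⊕0 = 0
s4 (pos 4,5,6,7,12,13,14,15,20,21,22,23,28,29,30,31): 1⊕0⊕1⊕1⊕1⊕1⊕1⊕1⊕0⊕1⊕1⊕0⊕1⊕0⊕0⊕0 = 0
s8 (pos 8,9,10,11,12,13,14,15,24,25,26,27,28,29,30,31): 0⊕0⊕1⊕0⊕1⊕1⊕1⊕1⊕0⊕0⊕1⊕0⊕1⊕0⊕0⊕0 = 1
s16 (pos 16,17,18,19,20,21,22,23,24,25,26,27,28,29,30,31): 1⊕1⊕1⊕1⊕0⊕1⊕1⊕0⊕0⊕0⊕1⊕0⊕1⊕0⊕0⊕0 = 0
Syndrome s16…s1 = 01000 → error at position 8.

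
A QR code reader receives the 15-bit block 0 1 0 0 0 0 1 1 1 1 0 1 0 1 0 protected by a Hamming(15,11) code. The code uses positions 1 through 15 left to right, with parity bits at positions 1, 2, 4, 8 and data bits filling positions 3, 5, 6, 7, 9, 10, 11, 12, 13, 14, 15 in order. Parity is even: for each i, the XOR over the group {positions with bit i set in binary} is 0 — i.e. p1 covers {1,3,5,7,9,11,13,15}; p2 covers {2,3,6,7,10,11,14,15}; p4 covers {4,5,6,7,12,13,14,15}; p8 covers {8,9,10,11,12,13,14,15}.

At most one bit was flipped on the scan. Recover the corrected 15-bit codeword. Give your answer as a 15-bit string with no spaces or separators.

s1 (pos 1,3,5,7,9,11,13,15): 0⊕0⊕0⊕1⊕1⊕0⊕0⊕0 = 0
s2 (pos 2,3,6,7,10,11,14,15): 1⊕0⊕0⊕1⊕1⊕0⊕1⊕0 = 0
s4 (pos 4,5,6,7,12,13,14,15): 0⊕0⊕0⊕1⊕1⊕0⊕1⊕0 = 1
s8 (pos 8,9,10,11,12,13,14,15): 1⊕1⊕1⊕0⊕1⊕0⊕1⊕0 = 1
Syndrome s8…s1 = 1100 → error at position 12.
Flip position 12: 010000111101010 → 010000111100010

010000111100010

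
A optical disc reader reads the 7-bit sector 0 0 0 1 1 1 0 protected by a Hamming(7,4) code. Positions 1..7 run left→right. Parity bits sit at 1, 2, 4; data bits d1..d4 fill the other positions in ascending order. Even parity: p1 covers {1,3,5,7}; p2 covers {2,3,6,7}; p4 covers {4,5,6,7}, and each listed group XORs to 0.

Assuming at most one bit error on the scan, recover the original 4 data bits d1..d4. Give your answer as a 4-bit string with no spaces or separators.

0111

s1 (pos 1,3,5,7): 0⊕0⊕1⊕0 = 1
s2 (pos 2,3,6,7): 0⊕0⊕1⊕0 = 1
s4 (pos 4,5,6,7): 1⊕1⊕1⊕0 = 1
Syndrome s4…s1 = 111 → error at position 7.
Flip position 7: 0001110 → 0001111
Read data bits from positions 3,5,6,7: 0111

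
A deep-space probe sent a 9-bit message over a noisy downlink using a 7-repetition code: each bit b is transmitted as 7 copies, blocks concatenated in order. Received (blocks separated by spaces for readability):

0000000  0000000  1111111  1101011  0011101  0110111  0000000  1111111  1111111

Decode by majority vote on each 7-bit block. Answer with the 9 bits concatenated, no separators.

001111011

Block 1 (0000000): 0 ones → 0
Block 2 (0000000): 0 ones → 0
Block 3 (1111111): 7 ones → 1
Block 4 (1101011): 5 ones → 1
Block 5 (0011101): 4 ones → 1
Block 6 (0110111): 5 ones → 1
Block 7 (0000000): 0 ones → 0
Block 8 (1111111): 7 ones → 1
Block 9 (1111111): 7 ones → 1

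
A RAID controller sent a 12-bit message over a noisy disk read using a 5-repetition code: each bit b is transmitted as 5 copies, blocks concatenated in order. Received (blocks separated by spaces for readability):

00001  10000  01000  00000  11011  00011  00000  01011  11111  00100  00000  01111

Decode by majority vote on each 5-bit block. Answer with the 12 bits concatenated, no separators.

Block 1 (00001): 1 one → 0
Block 2 (10000): 1 one → 0
Block 3 (01000): 1 one → 0
Block 4 (00000): 0 ones → 0
Block 5 (11011): 4 ones → 1
Block 6 (00011): 2 ones → 0
Block 7 (00000): 0 ones → 0
Block 8 (01011): 3 ones → 1
Block 9 (11111): 5 ones → 1
Block 10 (00100): 1 one → 0
Block 11 (00000): 0 ones → 0
Block 12 (01111): 4 ones → 1

000010011001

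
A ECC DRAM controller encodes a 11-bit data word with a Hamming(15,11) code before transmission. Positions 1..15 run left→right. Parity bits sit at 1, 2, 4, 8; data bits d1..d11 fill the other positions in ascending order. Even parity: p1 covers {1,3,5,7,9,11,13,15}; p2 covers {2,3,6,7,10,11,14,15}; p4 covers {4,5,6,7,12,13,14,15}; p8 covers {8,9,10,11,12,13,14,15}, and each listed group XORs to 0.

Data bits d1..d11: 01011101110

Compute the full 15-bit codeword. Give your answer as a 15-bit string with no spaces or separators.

010110111101110

Place data at non-parity positions: p1 p2 0 p4 1 0 1 p8 1 1 0 1 1 1 0
p1 (pos 1,3,5,7,9,11,13,15): XOR of data positions = 0⊕1⊕1⊕1⊕0⊕1⊕0 = 0
p2 (pos 2,3,6,7,10,11,14,15): XOR of data positions = 0⊕0⊕1⊕1⊕0⊕1⊕0 = 1
p4 (pos 4,5,6,7,12,13,14,15): XOR of data positions = 1⊕0⊕1⊕1⊕1⊕1⊕0 = 1
p8 (pos 8,9,10,11,12,13,14,15): XOR of data positions = 1⊕1⊕0⊕1⊕1⊕1⊕0 = 1
Codeword: 010110111101110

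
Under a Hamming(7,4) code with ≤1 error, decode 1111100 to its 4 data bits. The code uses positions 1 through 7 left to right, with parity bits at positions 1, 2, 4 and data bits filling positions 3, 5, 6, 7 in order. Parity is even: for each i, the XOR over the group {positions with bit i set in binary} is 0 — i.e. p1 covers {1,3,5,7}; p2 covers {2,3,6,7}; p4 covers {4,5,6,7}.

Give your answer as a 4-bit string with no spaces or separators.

1100

s1 (pos 1,3,5,7): 1⊕1⊕1⊕0 = 1
s2 (pos 2,3,6,7): 1⊕1⊕0⊕0 = 0
s4 (pos 4,5,6,7): 1⊕1⊕0⊕0 = 0
Syndrome s4…s1 = 001 → error at position 1.
Flip position 1: 1111100 → 0111100
Read data bits from positions 3,5,6,7: 1100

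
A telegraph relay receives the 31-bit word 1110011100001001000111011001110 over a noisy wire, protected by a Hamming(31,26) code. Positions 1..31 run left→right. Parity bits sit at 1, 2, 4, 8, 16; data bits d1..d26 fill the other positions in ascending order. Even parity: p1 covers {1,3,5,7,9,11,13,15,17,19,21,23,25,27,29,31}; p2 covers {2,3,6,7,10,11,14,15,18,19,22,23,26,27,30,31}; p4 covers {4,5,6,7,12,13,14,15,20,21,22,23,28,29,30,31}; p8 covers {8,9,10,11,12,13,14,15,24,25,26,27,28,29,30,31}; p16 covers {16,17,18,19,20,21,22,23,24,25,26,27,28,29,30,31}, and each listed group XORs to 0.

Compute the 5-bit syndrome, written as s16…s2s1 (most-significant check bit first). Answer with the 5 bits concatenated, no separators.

11101

s1 (pos 1,3,5,7,9,11,13,15,17,19,21,23,25,27,29,31): 1⊕1⊕0⊕1⊕0⊕0⊕1⊕0⊕0⊕0⊕1⊕0⊕1⊕0⊕1⊕0 = 1
s2 (pos 2,3,6,7,10,11,14,15,18,19,22,23,26,27,30,31): 1⊕1⊕1⊕1⊕0⊕0⊕0⊕0⊕0⊕0⊕1⊕0⊕0⊕0⊕1⊕0 = 0
s4 (pos 4,5,6,7,12,13,14,15,20,21,22,23,28,29,30,31): 0⊕0⊕1⊕1⊕0⊕1⊕0⊕0⊕1⊕1⊕1⊕0⊕1⊕1⊕1⊕0 = 1
s8 (pos 8,9,10,11,12,13,14,15,24,25,26,27,28,29,30,31): 1⊕0⊕0⊕0⊕0⊕1⊕0⊕0⊕1⊕1⊕0⊕0⊕1⊕1⊕1⊕0 = 1
s16 (pos 16,17,18,19,20,21,22,23,24,25,26,27,28,29,30,31): 1⊕0⊕0⊕0⊕1⊕1⊕1⊕0⊕1⊕1⊕0⊕0⊕1⊕1⊕1⊕0 = 1
Syndrome s16…s1 = 11101 → error at position 29.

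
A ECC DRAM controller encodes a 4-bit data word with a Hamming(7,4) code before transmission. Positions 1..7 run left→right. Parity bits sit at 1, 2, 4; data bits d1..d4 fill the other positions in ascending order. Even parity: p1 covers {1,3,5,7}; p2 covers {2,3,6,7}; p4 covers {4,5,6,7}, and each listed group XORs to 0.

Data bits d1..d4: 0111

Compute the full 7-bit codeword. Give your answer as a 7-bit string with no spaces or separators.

Place data at non-parity positions: p1 p2 0 p4 1 1 1
p1 (pos 1,3,5,7): XOR of data positions = 0⊕1⊕1 = 0
p2 (pos 2,3,6,7): XOR of data positions = 0⊕1⊕1 = 0
p4 (pos 4,5,6,7): XOR of data positions = 1⊕1⊕1 = 1
Codeword: 0001111

0001111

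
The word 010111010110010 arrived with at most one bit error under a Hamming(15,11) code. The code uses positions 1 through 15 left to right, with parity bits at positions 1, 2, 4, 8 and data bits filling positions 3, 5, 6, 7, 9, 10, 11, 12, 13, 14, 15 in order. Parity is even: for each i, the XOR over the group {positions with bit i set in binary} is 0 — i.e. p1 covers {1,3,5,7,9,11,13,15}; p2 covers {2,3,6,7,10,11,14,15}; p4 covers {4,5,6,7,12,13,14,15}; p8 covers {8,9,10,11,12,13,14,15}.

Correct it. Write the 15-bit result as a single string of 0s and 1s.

000111010110010

s1 (pos 1,3,5,7,9,11,13,15): 0⊕0⊕1⊕0⊕0⊕1⊕0⊕0 = 0
s2 (pos 2,3,6,7,10,11,14,15): 1⊕0⊕1⊕0⊕1⊕1⊕1⊕0 = 1
s4 (pos 4,5,6,7,12,13,14,15): 1⊕1⊕1⊕0⊕0⊕0⊕1⊕0 = 0
s8 (pos 8,9,10,11,12,13,14,15): 1⊕0⊕1⊕1⊕0⊕0⊕1⊕0 = 0
Syndrome s8…s1 = 0010 → error at position 2.
Flip position 2: 010111010110010 → 000111010110010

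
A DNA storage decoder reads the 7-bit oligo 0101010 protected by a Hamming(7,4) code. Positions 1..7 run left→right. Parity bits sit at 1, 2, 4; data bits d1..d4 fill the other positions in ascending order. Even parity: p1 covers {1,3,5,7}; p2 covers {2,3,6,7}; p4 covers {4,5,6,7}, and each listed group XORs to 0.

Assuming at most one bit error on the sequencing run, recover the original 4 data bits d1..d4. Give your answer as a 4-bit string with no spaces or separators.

0010

s1 (pos 1,3,5,7): 0⊕0⊕0⊕0 = 0
s2 (pos 2,3,6,7): 1⊕0⊕1⊕0 = 0
s4 (pos 4,5,6,7): 1⊕0⊕1⊕0 = 0
Syndrome s4…s1 = 000 → no error.
Read data bits from positions 3,5,6,7: 0010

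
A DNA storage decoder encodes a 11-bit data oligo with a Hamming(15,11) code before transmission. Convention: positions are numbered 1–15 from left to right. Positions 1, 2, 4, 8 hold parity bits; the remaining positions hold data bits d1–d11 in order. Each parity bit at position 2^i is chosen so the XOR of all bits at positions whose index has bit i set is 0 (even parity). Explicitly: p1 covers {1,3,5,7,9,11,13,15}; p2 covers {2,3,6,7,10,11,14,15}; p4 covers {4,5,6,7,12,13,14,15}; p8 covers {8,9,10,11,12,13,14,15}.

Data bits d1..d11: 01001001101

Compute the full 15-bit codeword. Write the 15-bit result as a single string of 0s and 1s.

010010001001101

Place data at non-parity positions: p1 p2 0 p4 1 0 0 p8 1 0 0 1 1 0 1
p1 (pos 1,3,5,7,9,11,13,15): XOR of data positions = 0⊕1⊕0⊕1⊕0⊕1⊕1 = 0
p2 (pos 2,3,6,7,10,11,14,15): XOR of data positions = 0⊕0⊕0⊕0⊕0⊕0⊕1 = 1
p4 (pos 4,5,6,7,12,13,14,15): XOR of data positions = 1⊕0⊕0⊕1⊕1⊕0⊕1 = 0
p8 (pos 8,9,10,11,12,13,14,15): XOR of data positions = 1⊕0⊕0⊕1⊕1⊕0⊕1 = 0
Codeword: 010010001001101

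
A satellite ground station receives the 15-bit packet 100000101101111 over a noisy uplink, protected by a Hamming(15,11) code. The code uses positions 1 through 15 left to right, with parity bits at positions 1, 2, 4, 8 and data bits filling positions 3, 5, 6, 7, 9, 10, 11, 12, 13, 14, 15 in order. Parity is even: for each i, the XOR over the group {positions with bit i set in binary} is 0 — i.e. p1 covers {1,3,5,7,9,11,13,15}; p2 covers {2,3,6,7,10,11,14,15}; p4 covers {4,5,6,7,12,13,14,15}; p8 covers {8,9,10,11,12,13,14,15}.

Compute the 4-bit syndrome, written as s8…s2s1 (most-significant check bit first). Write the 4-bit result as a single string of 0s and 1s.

0101

s1 (pos 1,3,5,7,9,11,13,15): 1⊕0⊕0⊕1⊕1⊕0⊕1⊕1 = 1
s2 (pos 2,3,6,7,10,11,14,15): 0⊕0⊕0⊕1⊕1⊕0⊕1⊕1 = 0
s4 (pos 4,5,6,7,12,13,14,15): 0⊕0⊕0⊕1⊕1⊕1⊕1⊕1 = 1
s8 (pos 8,9,10,11,12,13,14,15): 0⊕1⊕1⊕0⊕1⊕1⊕1⊕1 = 0
Syndrome s8…s1 = 0101 → error at position 5.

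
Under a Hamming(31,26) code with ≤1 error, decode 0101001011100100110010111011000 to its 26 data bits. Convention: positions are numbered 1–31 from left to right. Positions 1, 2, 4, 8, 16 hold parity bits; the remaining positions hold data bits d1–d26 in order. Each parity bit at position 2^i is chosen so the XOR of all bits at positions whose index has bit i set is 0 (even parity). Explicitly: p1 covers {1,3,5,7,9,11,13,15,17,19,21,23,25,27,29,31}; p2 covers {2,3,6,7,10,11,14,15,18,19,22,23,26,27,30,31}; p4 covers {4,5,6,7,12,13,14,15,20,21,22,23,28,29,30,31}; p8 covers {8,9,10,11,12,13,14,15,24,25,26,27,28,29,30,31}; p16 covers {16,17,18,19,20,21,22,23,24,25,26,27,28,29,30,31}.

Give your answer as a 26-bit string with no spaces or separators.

s1 (pos 1,3,5,7,9,11,13,15,17,19,21,23,25,27,29,31): 0⊕0⊕0⊕1⊕1⊕1⊕0⊕0⊕1⊕0⊕1⊕1⊕1⊕1⊕0⊕0 = 0
s2 (pos 2,3,6,7,10,11,14,15,18,19,22,23,26,27,30,31): 1⊕0⊕0⊕1⊕1⊕1⊕1⊕0⊕1⊕0⊕0⊕1⊕0⊕1⊕0⊕0 = 0
s4 (pos 4,5,6,7,12,13,14,15,20,21,22,23,28,29,30,31): 1⊕0⊕0⊕1⊕0⊕0⊕1⊕0⊕0⊕1⊕0⊕1⊕1⊕0⊕0⊕0 = 0
s8 (pos 8,9,10,11,12,13,14,15,24,25,26,27,28,29,30,31): 0⊕1⊕1⊕1⊕0⊕0⊕1⊕0⊕1⊕1⊕0⊕1⊕1⊕0⊕0⊕0 = 0
s16 (pos 16,17,18,19,20,21,22,23,24,25,26,27,28,29,30,31): 0⊕1⊕1⊕0⊕0⊕1⊕0⊕1⊕1⊕1⊕0⊕1⊕1⊕0⊕0⊕0 = 0
Syndrome s16…s1 = 00000 → no error.
Read data bits from positions 3,5,6,7,9,10,11,12,13,14,15,17,18,19,20,21,22,23,24,25,26,27,28,29,30,31: 00011110010110010111011000

00011110010110010111011000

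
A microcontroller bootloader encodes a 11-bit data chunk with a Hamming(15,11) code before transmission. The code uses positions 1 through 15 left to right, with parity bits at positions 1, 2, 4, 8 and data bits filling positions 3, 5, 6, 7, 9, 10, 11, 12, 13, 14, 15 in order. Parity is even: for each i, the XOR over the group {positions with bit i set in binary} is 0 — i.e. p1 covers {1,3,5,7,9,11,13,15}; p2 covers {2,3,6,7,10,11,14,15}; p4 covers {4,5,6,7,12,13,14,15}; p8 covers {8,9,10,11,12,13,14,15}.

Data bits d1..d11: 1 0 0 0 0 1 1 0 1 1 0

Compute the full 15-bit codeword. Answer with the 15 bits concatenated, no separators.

101000000110110

Place data at non-parity positions: p1 p2 1 p4 0 0 0 p8 0 1 1 0 1 1 0
p1 (pos 1,3,5,7,9,11,13,15): XOR of data positions = 1⊕0⊕0⊕0⊕1⊕1⊕0 = 1
p2 (pos 2,3,6,7,10,11,14,15): XOR of data positions = 1⊕0⊕0⊕1⊕1⊕1⊕0 = 0
p4 (pos 4,5,6,7,12,13,14,15): XOR of data positions = 0⊕0⊕0⊕0⊕1⊕1⊕0 = 0
p8 (pos 8,9,10,11,12,13,14,15): XOR of data positions = 0⊕1⊕1⊕0⊕1⊕1⊕0 = 0
Codeword: 101000000110110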